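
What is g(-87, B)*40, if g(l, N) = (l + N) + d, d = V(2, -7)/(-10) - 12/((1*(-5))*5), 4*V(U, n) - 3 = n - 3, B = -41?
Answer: -25469/5 ≈ -5093.8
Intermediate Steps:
V(U, n) = n/4 (V(U, n) = ¾ + (n - 3)/4 = ¾ + (-3 + n)/4 = ¾ + (-¾ + n/4) = n/4)
d = 131/200 (d = ((¼)*(-7))/(-10) - 12/((1*(-5))*5) = -7/4*(-⅒) - 12/((-5*5)) = 7/40 - 12/(-25) = 7/40 - 12*(-1/25) = 7/40 + 12/25 = 131/200 ≈ 0.65500)
g(l, N) = 131/200 + N + l (g(l, N) = (l + N) + 131/200 = (N + l) + 131/200 = 131/200 + N + l)
g(-87, B)*40 = (131/200 - 41 - 87)*40 = -25469/200*40 = -25469/5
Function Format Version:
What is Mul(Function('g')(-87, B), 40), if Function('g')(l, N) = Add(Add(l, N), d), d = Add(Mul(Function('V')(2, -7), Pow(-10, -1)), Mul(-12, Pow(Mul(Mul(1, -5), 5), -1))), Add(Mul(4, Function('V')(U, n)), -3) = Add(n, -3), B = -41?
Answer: Rational(-25469, 5) ≈ -5093.8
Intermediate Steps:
Function('V')(U, n) = Mul(Rational(1, 4), n) (Function('V')(U, n) = Add(Rational(3, 4), Mul(Rational(1, 4), Add(n, -3))) = Add(Rational(3, 4), Mul(Rational(1, 4), Add(-3, n))) = Add(Rational(3, 4), Add(Rational(-3, 4), Mul(Rational(1, 4), n))) = Mul(Rational(1, 4), n))
d = Rational(131, 200) (d = Add(Mul(Mul(Rational(1, 4), -7), Pow(-10, -1)), Mul(-12, Pow(Mul(Mul(1, -5), 5), -1))) = Add(Mul(Rational(-7, 4), Rational(-1, 10)), Mul(-12, Pow(Mul(-5, 5), -1))) = Add(Rational(7, 40), Mul(-12, Pow(-25, -1))) = Add(Rational(7, 40), Mul(-12, Rational(-1, 25))) = Add(Rational(7, 40), Rational(12, 25)) = Rational(131, 200) ≈ 0.65500)
Function('g')(l, N) = Add(Rational(131, 200), N, l) (Function('g')(l, N) = Add(Add(l, N), Rational(131, 200)) = Add(Add(N, l), Rational(131, 200)) = Add(Rational(131, 200), N, l))
Mul(Function('g')(-87, B), 40) = Mul(Add(Rational(131, 200), -41, -87), 40) = Mul(Rational(-25469, 200), 40) = Rational(-25469, 5)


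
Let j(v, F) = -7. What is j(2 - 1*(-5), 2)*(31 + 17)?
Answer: -336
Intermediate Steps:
j(2 - 1*(-5), 2)*(31 + 17) = -7*(31 + 17) = -7*48 = -336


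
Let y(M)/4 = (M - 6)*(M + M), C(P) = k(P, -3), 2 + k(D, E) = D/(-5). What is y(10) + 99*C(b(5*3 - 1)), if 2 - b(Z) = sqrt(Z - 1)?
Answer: 412/5 + 99*sqrt(13)/5 ≈ 153.79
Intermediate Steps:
k(D, E) = -2 - D/5 (k(D, E) = -2 + D/(-5) = -2 + D*(-1/5) = -2 - D/5)
b(Z) = 2 - sqrt(-1 + Z) (b(Z) = 2 - sqrt(Z - 1) = 2 - sqrt(-1 + Z))
C(P) = -2 - P/5
y(M) = 8*M*(-6 + M) (y(M) = 4*((M - 6)*(M + M)) = 4*((-6 + M)*(2*M)) = 4*(2*M*(-6 + M)) = 8*M*(-6 + M))
y(10) + 99*C(b(5*3 - 1)) = 8*10*(-6 + 10) + 99*(-2 - (2 - sqrt(-1 + (5*3 - 1)))/5) = 8*10*4 + 99*(-2 - (2 - sqrt(-1 + (15 - 1)))/5) = 320 + 99*(-2 - (2 - sqrt(-1 + 14))/5) = 320 + 99*(-2 - (2 - sqrt(13))/5) = 320 + 99*(-2 + (-2/5 + sqrt(13)/5)) = 320 + 99*(-12/5 + sqrt(13)/5) = 320 + (-1188/5 + 99*sqrt(13)/5) = 412/5 + 99*sqrt(13)/5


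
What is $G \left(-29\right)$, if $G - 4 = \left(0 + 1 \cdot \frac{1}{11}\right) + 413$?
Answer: $- \frac{133052}{11} \approx -12096.0$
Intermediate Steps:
$G = \frac{4588}{11}$ ($G = 4 + \left(\left(0 + 1 \cdot \frac{1}{11}\right) + 413\right) = 4 + \left(\left(0 + \frac{1}{11}\right) + 413\right) = 4 + \left(\frac{1}{11} + 413\right) = 4 + \frac{4544}{11} = \frac{4588}{11} \approx 417.09$)
$G \left(-29\right) = \frac{4588}{11} \left(-29\right) = - \frac{133052}{11}$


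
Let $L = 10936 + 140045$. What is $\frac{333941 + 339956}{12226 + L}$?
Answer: $\frac{673897}{163207} \approx 4.1291$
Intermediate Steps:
$L = 150981$
$\frac{333941 + 339956}{12226 + L} = \frac{333941 + 339956}{12226 + 150981} = \frac{673897}{163207}$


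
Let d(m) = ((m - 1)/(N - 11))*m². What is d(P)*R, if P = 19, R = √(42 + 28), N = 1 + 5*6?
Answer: 3249*√70/10 ≈ 2718.3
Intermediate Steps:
N = 31 (N = 1 + 30 = 31)
R = √70 ≈ 8.3666
d(m) = m²*(-1/20 + m/20) (d(m) = ((m - 1)/(31 - 11))*m² = ((-1 + m)/20)*m² = ((-1 + m)*(1/20))*m² = (-1/20 + m/20)*m² = m²*(-1/20 + m/20))
d(P)*R = ((1/20)*19²*(-1 + 19))*√70 = ((1/20)*361*18)*√70 = 3249*√70/10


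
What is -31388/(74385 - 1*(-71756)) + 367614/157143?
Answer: 16263691030/7655011721 ≈ 2.1246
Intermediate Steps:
-31388/(74385 - 1*(-71756)) + 367614/157143 = -31388/(74385 + 71756) + 367614*(1/157143) = -31388/146141 + 122538/52381 = 16263691030/7655011721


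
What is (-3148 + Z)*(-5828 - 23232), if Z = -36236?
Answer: 1144499040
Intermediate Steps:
(-3148 + Z)*(-5828 - 23232) = (-3148 - 36236)*(-5828 - 23232) = -39384*(-29060) = 1144499040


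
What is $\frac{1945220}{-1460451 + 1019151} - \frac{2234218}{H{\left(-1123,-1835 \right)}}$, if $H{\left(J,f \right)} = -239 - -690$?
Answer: $- \frac{49341884881}{9951315} \approx -4958.3$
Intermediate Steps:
$H{\left(J,f \right)} = 451$ ($H{\left(J,f \right)} = -239 + 690 = 451$)
$\frac{1945220}{-1460451 + 1019151} - \frac{2234218}{H{\left(-1123,-1835 \right)}} = \frac{1945220}{-1460451 + 1019151} - \frac{2234218}{451} = \frac{1945220}{-441300} - \frac{2234218}{451} = 1945220 \left(- \frac{1}{441300}\right) - \frac{2234218}{451} = - \frac{97261}{22065} - \frac{2234218}{451} = - \frac{49341884881}{9951315}$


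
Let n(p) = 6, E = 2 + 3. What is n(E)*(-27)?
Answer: -162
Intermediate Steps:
E = 5
n(E)*(-27) = 6*(-27) = -162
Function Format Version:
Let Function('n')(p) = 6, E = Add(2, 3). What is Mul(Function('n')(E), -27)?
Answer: -162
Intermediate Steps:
E = 5
Mul(Function('n')(E), -27) = Mul(6, -27) = -162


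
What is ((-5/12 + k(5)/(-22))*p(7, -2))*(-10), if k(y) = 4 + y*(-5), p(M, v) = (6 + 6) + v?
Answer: -1775/33 ≈ -53.788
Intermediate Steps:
p(M, v) = 12 + v
k(y) = 4 - 5*y
((-5/12 + k(5)/(-22))*p(7, -2))*(-10) = ((-5/12 + (4 - 5*5)/(-22))*(12 - 2))*(-10) = ((-5*1/12 + (4 - 25)*(-1/22))*10)*(-10) = ((-5/12 - 21*(-1/22))*10)*(-10) = ((-5/12 + 21/22)*10)*(-10) = ((71/132)*10)*(-10) = (355/66)*(-10) = -1775/33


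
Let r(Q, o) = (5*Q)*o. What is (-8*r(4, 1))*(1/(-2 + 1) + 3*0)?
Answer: 160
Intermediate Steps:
r(Q, o) = 5*Q*o
(-8*r(4, 1))*(1/(-2 + 1) + 3*0) = (-40*4)*(1/(-2 + 1) + 3*0) = (-8*20)*(1/(-1) + 0) = -160*(-1 + 0) = -160*(-1) = 160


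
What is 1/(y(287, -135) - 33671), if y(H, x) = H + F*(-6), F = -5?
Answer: -1/33354 ≈ -2.9981e-5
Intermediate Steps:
y(H, x) = 30 + H (y(H, x) = H - 5*(-6) = H + 30 = 30 + H)
1/(y(287, -135) - 33671) = 1/((30 + 287) - 33671) = 1/(317 - 33671) = 1/(-33354) = -1/33354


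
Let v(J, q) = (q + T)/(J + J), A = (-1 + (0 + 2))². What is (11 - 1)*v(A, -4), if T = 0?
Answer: -20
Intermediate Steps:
A = 1 (A = (-1 + 2)² = 1² = 1)
v(J, q) = q/(2*J) (v(J, q) = (q + 0)/(J + J) = q/((2*J)) = q*(1/(2*J)) = q/(2*J))
(11 - 1)*v(A, -4) = (11 - 1)*((½)*(-4)/1) = 10*((½)*(-4)*1) = 10*(-2) = -20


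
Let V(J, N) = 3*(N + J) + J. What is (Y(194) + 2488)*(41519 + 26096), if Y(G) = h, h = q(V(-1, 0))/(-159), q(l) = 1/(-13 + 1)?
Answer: 320975504575/1908 ≈ 1.6823e+8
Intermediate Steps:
V(J, N) = 3*N + 4*J (V(J, N) = 3*(J + N) + J = (3*J + 3*N) + J = 3*N + 4*J)
q(l) = -1/12 (q(l) = 1/(-12) = -1/12)
h = 1/1908 (h = -1/12/(-159) = -1/12*(-1/159) = 1/1908 ≈ 0.00052411)
Y(G) = 1/1908
(Y(194) + 2488)*(41519 + 26096) = (1/1908 + 2488)*(41519 + 26096) = (4747105/1908)*67615 = 320975504575/1908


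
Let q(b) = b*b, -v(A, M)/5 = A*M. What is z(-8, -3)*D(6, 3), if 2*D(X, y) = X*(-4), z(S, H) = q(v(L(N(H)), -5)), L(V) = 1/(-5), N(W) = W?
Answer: -300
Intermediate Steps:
L(V) = -⅕
v(A, M) = -5*A*M
q(b) = b²
z(S, H) = 25 (z(S, H) = (-5*(-⅕)*(-5))² = (-5)² = 25)
D(X, y) = -2*X (D(X, y) = (X*(-4))/2 = (-4*X)/2 = -2*X)
z(-8, -3)*D(6, 3) = 25*(-2*6) = 25*(-12) = -300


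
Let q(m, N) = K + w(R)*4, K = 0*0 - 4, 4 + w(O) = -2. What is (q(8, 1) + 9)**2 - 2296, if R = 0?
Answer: -1935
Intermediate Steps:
w(O) = -6 (w(O) = -4 - 2 = -6)
K = -4 (K = 0 - 4 = -4)
q(m, N) = -28 (q(m, N) = -4 - 6*4 = -4 - 24 = -28)
(q(8, 1) + 9)**2 - 2296 = (-28 + 9)**2 - 2296 = (-19)**2 - 2296 = 361 - 2296 = -1935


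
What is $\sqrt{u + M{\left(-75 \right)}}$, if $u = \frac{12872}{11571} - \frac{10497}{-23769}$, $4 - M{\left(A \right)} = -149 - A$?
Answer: $\frac{\sqrt{205794491889903}}{1608369} \approx 8.9193$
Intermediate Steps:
$M{\left(A \right)} = 153 + A$ ($M{\left(A \right)} = 4 - \left(-149 - A\right) = 4 + \left(149 + A\right) = 153 + A$)
$u = \frac{2499505}{1608369}$ ($u = 12872 \cdot \frac{1}{11571} - - \frac{3499}{7923} = \frac{12872}{11571} + \frac{3499}{7923} = \frac{2499505}{1608369} \approx 1.5541$)
$\sqrt{u + M{\left(-75 \right)}} = \sqrt{\frac{2499505}{1608369} + \left(153 - 75\right)} = \sqrt{\frac{2499505}{1608369} + 78} = \sqrt{\frac{127952287}{1608369}} = \frac{\sqrt{205794491889903}}{1608369}$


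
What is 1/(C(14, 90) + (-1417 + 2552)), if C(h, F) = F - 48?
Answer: 1/1177 ≈ 0.00084962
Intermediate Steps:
C(h, F) = -48 + F
1/(C(14, 90) + (-1417 + 2552)) = 1/((-48 + 90) + (-1417 + 2552)) = 1/(42 + 1135) = 1/1177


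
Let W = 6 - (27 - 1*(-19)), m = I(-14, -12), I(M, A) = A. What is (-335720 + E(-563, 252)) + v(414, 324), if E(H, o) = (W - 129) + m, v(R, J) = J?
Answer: -335577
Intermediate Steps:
m = -12
W = -40 (W = 6 - (27 + 19) = 6 - 1*46 = 6 - 46 = -40)
E(H, o) = -181 (E(H, o) = (-40 - 129) - 12 = -169 - 12 = -181)
(-335720 + E(-563, 252)) + v(414, 324) = (-335720 - 181) + 324 = -335901 + 324 = -335577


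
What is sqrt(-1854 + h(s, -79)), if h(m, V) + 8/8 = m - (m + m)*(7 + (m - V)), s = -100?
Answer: I*sqrt(4755) ≈ 68.957*I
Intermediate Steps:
h(m, V) = -1 + m - 2*m*(7 + m - V) (h(m, V) = -1 + (m - (m + m)*(7 + (m - V))) = -1 + (m - 2*m*(7 + m - V)) = -1 + m - 2*m*(7 + m - V))
sqrt(-1854 + h(s, -79)) = sqrt(-1854 + (-1 - 13*(-100) - 2*(-100)**2 + 2*(-79)*(-100))) = sqrt(-1854 + (-1 + 1300 - 2*10000 + 15800)) = sqrt(-1854 + (-1 + 1300 - 20000 + 15800)) = sqrt(-1854 - 2901) = sqrt(-4755) = I*sqrt(4755)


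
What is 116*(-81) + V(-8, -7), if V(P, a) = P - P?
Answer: -9396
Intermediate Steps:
V(P, a) = 0
116*(-81) + V(-8, -7) = 116*(-81) + 0 = -9396 + 0 = -9396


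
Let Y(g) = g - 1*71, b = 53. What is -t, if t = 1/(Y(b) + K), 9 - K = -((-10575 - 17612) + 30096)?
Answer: -1/1900 ≈ -0.00052632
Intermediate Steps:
Y(g) = -71 + g (Y(g) = g - 71 = -71 + g)
K = 1918 (K = 9 - (-1)*((-10575 - 17612) + 30096) = 9 - (-1)*(-28187 + 30096) = 9 - (-1)*1909 = 9 - 1*(-1909) = 9 + 1909 = 1918)
t = 1/1900 (t = 1/((-71 + 53) + 1918) = 1/(-18 + 1918) = 1/1900 ≈ 0.00052632)
-t = -1*1/1900 = -1/1900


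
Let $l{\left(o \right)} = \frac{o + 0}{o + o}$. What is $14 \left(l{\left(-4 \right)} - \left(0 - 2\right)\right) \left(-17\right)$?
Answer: $-595$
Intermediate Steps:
$l{\left(o \right)} = \frac{1}{2}$ ($l{\left(o \right)} = \frac{o}{2 o} = o \frac{1}{2 o} = \frac{1}{2}$)
$14 \left(l{\left(-4 \right)} - \left(0 - 2\right)\right) \left(-17\right) = 14 \left(\frac{1}{2} - \left(0 - 2\right)\right) \left(-17\right) = 14 \left(\frac{1}{2} - -2\right) \left(-17\right) = 14 \left(\frac{1}{2} + 2\right) \left(-17\right) = 14 \cdot \frac{5}{2} \left(-17\right) = 35 \left(-17\right) = -595$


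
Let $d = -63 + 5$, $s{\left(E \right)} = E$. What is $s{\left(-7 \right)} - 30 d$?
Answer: $1733$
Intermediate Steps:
$d = -58$
$s{\left(-7 \right)} - 30 d = -7 - -1740 = -7 + 1740 = 1733$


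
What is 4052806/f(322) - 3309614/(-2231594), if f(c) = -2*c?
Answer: -2260521540337/359286634 ≈ -6291.7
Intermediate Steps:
4052806/f(322) - 3309614/(-2231594) = 4052806/((-2*322)) - 3309614/(-2231594) = 4052806/(-644) - 3309614*(-1/2231594) = 4052806*(-1/644) + 1654807/1115797 = -2026403/322 + 1654807/1115797 = -2260521540337/359286634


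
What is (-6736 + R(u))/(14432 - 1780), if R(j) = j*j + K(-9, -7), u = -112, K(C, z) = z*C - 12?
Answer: 5859/12652 ≈ 0.46309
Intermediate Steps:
K(C, z) = -12 + C*z (K(C, z) = C*z - 12 = -12 + C*z)
R(j) = 51 + j² (R(j) = j*j + (-12 - 9*(-7)) = j² + (-12 + 63) = j² + 51 = 51 + j²)
(-6736 + R(u))/(14432 - 1780) = (-6736 + (51 + (-112)²))/(14432 - 1780) = (-6736 + (51 + 12544))/12652 = (-6736 + 12595)*(1/12652) = 5859*(1/12652) = 5859/12652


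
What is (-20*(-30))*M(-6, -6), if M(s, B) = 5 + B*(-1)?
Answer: 6600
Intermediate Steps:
M(s, B) = 5 - B
(-20*(-30))*M(-6, -6) = (-20*(-30))*(5 - 1*(-6)) = 600*(5 + 6) = 600*11 = 6600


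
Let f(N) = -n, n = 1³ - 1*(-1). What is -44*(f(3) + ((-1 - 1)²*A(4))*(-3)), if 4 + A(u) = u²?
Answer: 6424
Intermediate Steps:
A(u) = -4 + u²
n = 2 (n = 1 + 1 = 2)
f(N) = -2 (f(N) = -1*2 = -2)
-44*(f(3) + ((-1 - 1)²*A(4))*(-3)) = -44*(-2 + ((-1 - 1)²*(-4 + 4²))*(-3)) = -44*(-2 + ((-2)²*(-4 + 16))*(-3)) = -44*(-2 + (4*12)*(-3)) = -44*(-2 + 48*(-3)) = -44*(-2 - 144) = -44*(-146) = 6424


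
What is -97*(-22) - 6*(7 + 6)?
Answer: 2056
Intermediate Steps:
-97*(-22) - 6*(7 + 6) = 2134 - 6*13 = 2134 - 78 = 2056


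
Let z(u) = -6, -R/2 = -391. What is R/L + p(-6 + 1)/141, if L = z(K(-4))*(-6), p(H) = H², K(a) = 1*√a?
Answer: 18527/846 ≈ 21.900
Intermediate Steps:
R = 782 (R = -2*(-391) = 782)
K(a) = √a
L = 36 (L = -6*(-6) = 36)
R/L + p(-6 + 1)/141 = 782/36 + (-6 + 1)²/141 = 782*(1/36) + (-5)²*(1/141) = 391/18 + 25*(1/141) = 391/18 + 25/141 = 18527/846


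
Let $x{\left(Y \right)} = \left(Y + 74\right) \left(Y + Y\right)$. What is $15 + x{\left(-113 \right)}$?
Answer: $8829$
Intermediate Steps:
$x{\left(Y \right)} = 2 Y \left(74 + Y\right)$ ($x{\left(Y \right)} = \left(74 + Y\right) 2 Y = 2 Y \left(74 + Y\right)$)
$15 + x{\left(-113 \right)} = 15 + 2 \left(-113\right) \left(74 - 113\right) = 15 + 2 \left(-113\right) \left(-39\right) = 15 + 8814 = 8829$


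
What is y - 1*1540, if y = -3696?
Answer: -5236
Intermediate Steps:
y - 1*1540 = -3696 - 1*1540 = -3696 - 1540 = -5236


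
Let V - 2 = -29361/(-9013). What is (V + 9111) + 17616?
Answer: 240937838/9013 ≈ 26732.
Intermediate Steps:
V = 47387/9013 (V = 2 - 29361/(-9013) = 2 - 29361*(-1/9013) = 2 + 29361/9013 = 47387/9013 ≈ 5.2576)
(V + 9111) + 17616 = (47387/9013 + 9111) + 17616 = 82164830/9013 + 17616 = 240937838/9013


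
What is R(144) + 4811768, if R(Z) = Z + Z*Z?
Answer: 4832648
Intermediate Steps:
R(Z) = Z + Z²
R(144) + 4811768 = 144*(1 + 144) + 4811768 = 144*145 + 4811768 = 20880 + 4811768 = 4832648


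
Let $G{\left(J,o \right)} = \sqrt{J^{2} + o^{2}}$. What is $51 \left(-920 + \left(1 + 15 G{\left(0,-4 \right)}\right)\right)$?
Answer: $-43809$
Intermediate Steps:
$51 \left(-920 + \left(1 + 15 G{\left(0,-4 \right)}\right)\right) = 51 \left(-920 + \left(1 + 15 \sqrt{0^{2} + \left(-4\right)^{2}}\right)\right) = 51 \left(-920 + \left(1 + 15 \sqrt{0 + 16}\right)\right) = 51 \left(-920 + \left(1 + 15 \sqrt{16}\right)\right) = 51 \left(-920 + \left(1 + 15 \cdot 4\right)\right) = 51 \left(-920 + \left(1 + 60\right)\right) = 51 \left(-920 + 61\right) = 51 \left(-859\right) = -43809$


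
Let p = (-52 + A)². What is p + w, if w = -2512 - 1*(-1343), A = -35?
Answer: 6400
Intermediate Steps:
w = -1169 (w = -2512 + 1343 = -1169)
p = 7569 (p = (-52 - 35)² = (-87)² = 7569)
p + w = 7569 - 1169 = 6400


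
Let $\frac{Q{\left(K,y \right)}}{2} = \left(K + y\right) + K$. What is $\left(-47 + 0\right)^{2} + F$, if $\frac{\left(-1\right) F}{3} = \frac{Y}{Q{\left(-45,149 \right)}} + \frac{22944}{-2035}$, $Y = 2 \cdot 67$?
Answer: $\frac{268875638}{120065} \approx 2239.4$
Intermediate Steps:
$Q{\left(K,y \right)} = 2 y + 4 K$ ($Q{\left(K,y \right)} = 2 \left(\left(K + y\right) + K\right) = 2 \left(y + 2 K\right) = 2 y + 4 K$)
$Y = 134$
$F = \frac{3652053}{120065}$ ($F = - 3 \left(\frac{134}{2 \cdot 149 + 4 \left(-45\right)} + \frac{22944}{-2035}\right) = - 3 \left(\frac{134}{298 - 180} + 22944 \left(- \frac{1}{2035}\right)\right) = - 3 \left(\frac{134}{118} - \frac{22944}{2035}\right) = - 3 \left(134 \cdot \frac{1}{118} - \frac{22944}{2035}\right) = - 3 \left(\frac{67}{59} - \frac{22944}{2035}\right) = \left(-3\right) \left(- \frac{1217351}{120065}\right) = \frac{3652053}{120065} \approx 30.417$)
$\left(-47 + 0\right)^{2} + F = \left(-47 + 0\right)^{2} + \frac{3652053}{120065} = \left(-47\right)^{2} + \frac{3652053}{120065} = 2209 + \frac{3652053}{120065} = \frac{268875638}{120065}$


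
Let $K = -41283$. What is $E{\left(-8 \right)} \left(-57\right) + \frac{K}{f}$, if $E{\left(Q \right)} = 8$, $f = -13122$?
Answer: $- \frac{220087}{486} \approx -452.85$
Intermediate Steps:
$E{\left(-8 \right)} \left(-57\right) + \frac{K}{f} = 8 \left(-57\right) - \frac{41283}{-13122} = -456 - - \frac{1529}{486} = -456 + \frac{1529}{486} = - \frac{220087}{486}$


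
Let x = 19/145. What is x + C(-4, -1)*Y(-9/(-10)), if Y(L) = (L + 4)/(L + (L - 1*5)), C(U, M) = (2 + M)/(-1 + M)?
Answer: 8321/9280 ≈ 0.89666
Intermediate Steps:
C(U, M) = (2 + M)/(-1 + M)
x = 19/145 (x = 19*(1/145) = 19/145 ≈ 0.13103)
Y(L) = (4 + L)/(-5 + 2*L) (Y(L) = (4 + L)/(L + (L - 5)) = (4 + L)/(L + (-5 + L)) = (4 + L)/(-5 + 2*L))
x + C(-4, -1)*Y(-9/(-10)) = 19/145 + ((2 - 1)/(-1 - 1))*((4 - 9/(-10))/(-5 + 2*(-9/(-10)))) = 19/145 + (1/(-2))*((4 - 9*(-⅒))/(-5 + 2*(-9*(-⅒)))) = 19/145 + (-½*1)*((4 + 9/10)/(-5 + 2*(9/10))) = 19/145 - 49/(2*(-5 + 9/5)*10) = 19/145 - 49/(2*(-16/5)*10) = 19/145 - (-5)*49/(32*10) = 19/145 - ½*(-49/32) = 19/145 + 49/64 = 8321/9280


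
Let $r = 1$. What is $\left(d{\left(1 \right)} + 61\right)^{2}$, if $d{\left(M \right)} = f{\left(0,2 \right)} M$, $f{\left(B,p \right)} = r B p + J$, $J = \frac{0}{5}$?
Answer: $3721$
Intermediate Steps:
$J = 0$ ($J = 0 \cdot \frac{1}{5} = 0$)
$f{\left(B,p \right)} = B p$ ($f{\left(B,p \right)} = 1 B p + 0 = B p + 0 = B p$)
$d{\left(M \right)} = 0$ ($d{\left(M \right)} = 0 \cdot 2 M = 0 M = 0$)
$\left(d{\left(1 \right)} + 61\right)^{2} = \left(0 + 61\right)^{2} = 61^{2} = 3721$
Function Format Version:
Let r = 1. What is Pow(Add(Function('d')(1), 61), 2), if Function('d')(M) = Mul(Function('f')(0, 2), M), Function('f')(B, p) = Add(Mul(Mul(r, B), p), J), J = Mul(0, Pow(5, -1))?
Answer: 3721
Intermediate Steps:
J = 0 (J = Mul(0, Rational(1, 5)) = 0)
Function('f')(B, p) = Mul(B, p) (Function('f')(B, p) = Add(Mul(Mul(1, B), p), 0) = Add(Mul(B, p), 0) = Mul(B, p))
Function('d')(M) = 0 (Function('d')(M) = Mul(Mul(0, 2), M) = Mul(0, M) = 0)
Pow(Add(Function('d')(1), 61), 2) = Pow(Add(0, 61), 2) = Pow(61, 2) = 3721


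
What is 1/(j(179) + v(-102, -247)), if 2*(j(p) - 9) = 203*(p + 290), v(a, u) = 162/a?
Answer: 34/1618771 ≈ 2.1004e-5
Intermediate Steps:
j(p) = 29444 + 203*p/2 (j(p) = 9 + (203*(p + 290))/2 = 9 + (203*(290 + p))/2 = 9 + (58870 + 203*p)/2 = 9 + (29435 + 203*p/2) = 29444 + 203*p/2)
1/(j(179) + v(-102, -247)) = 1/((29444 + (203/2)*179) + 162/(-102)) = 1/((29444 + 36337/2) + 162*(-1/102)) = 1/(95225/2 - 27/17) = 1/(1618771/34) = 34/1618771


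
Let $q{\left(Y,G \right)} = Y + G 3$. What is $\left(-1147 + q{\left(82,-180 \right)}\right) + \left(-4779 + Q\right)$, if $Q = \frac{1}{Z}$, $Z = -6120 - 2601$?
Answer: $- \frac{55674865}{8721} \approx -6384.0$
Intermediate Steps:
$Z = -8721$
$q{\left(Y,G \right)} = Y + 3 G$
$Q = - \frac{1}{8721}$ ($Q = \frac{1}{-8721} = - \frac{1}{8721} \approx -0.00011467$)
$\left(-1147 + q{\left(82,-180 \right)}\right) + \left(-4779 + Q\right) = \left(-1147 + \left(82 + 3 \left(-180\right)\right)\right) - \frac{41677660}{8721} = \left(-1147 + \left(82 - 540\right)\right) - \frac{41677660}{8721} = \left(-1147 - 458\right) - \frac{41677660}{8721} = -1605 - \frac{41677660}{8721} = - \frac{55674865}{8721}$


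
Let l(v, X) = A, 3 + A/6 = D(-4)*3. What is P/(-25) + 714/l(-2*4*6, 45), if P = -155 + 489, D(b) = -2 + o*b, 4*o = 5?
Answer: -10991/600 ≈ -18.318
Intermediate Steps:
o = 5/4 (o = (¼)*5 = 5/4 ≈ 1.2500)
D(b) = -2 + 5*b/4
P = 334
A = -144 (A = -18 + 6*((-2 + (5/4)*(-4))*3) = -18 + 6*((-2 - 5)*3) = -18 + 6*(-7*3) = -18 + 6*(-21) = -18 - 126 = -144)
l(v, X) = -144
P/(-25) + 714/l(-2*4*6, 45) = 334/(-25) + 714/(-144) = 334*(-1/25) + 714*(-1/144) = -334/25 - 119/24 = -10991/600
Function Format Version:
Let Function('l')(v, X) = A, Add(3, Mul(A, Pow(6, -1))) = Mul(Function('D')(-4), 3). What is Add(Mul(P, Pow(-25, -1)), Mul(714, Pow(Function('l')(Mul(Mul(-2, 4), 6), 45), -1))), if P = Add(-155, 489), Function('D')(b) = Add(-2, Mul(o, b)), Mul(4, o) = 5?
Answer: Rational(-10991, 600) ≈ -18.318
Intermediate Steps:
o = Rational(5, 4) (o = Mul(Rational(1, 4), 5) = Rational(5, 4) ≈ 1.2500)
Function('D')(b) = Add(-2, Mul(Rational(5, 4), b))
P = 334
A = -144 (A = Add(-18, Mul(6, Mul(Add(-2, Mul(Rational(5, 4), -4)), 3))) = Add(-18, Mul(6, Mul(Add(-2, -5), 3))) = Add(-18, Mul(6, Mul(-7, 3))) = Add(-18, Mul(6, -21)) = Add(-18, -126) = -144)
Function('l')(v, X) = -144
Add(Mul(P, Pow(-25, -1)), Mul(714, Pow(Function('l')(Mul(Mul(-2, 4), 6), 45), -1))) = Add(Mul(334, Pow(-25, -1)), Mul(714, Pow(-144, -1))) = Add(Mul(334, Rational(-1, 25)), Mul(714, Rational(-1, 144))) = Add(Rational(-334, 25), Rational(-119, 24)) = Rational(-10991, 600)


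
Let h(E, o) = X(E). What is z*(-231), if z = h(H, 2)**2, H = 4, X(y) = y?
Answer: -3696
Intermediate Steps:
h(E, o) = E
z = 16 (z = 4**2 = 16)
z*(-231) = 16*(-231) = -3696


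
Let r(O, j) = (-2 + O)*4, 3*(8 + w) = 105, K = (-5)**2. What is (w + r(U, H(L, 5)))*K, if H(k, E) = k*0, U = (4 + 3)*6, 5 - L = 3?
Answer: 4675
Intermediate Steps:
L = 2 (L = 5 - 1*3 = 5 - 3 = 2)
U = 42 (U = 7*6 = 42)
H(k, E) = 0
K = 25
w = 27 (w = -8 + (1/3)*105 = -8 + 35 = 27)
r(O, j) = -8 + 4*O
(w + r(U, H(L, 5)))*K = (27 + (-8 + 4*42))*25 = (27 + (-8 + 168))*25 = (27 + 160)*25 = 187*25 = 4675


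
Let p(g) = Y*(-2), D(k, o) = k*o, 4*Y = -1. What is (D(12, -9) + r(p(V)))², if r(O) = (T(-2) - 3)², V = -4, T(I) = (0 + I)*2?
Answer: 3481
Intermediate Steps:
Y = -¼ (Y = (¼)*(-1) = -¼ ≈ -0.25000)
T(I) = 2*I (T(I) = I*2 = 2*I)
p(g) = ½ (p(g) = -¼*(-2) = ½)
r(O) = 49 (r(O) = (2*(-2) - 3)² = (-4 - 3)² = (-7)² = 49)
(D(12, -9) + r(p(V)))² = (12*(-9) + 49)² = (-108 + 49)² = (-59)² = 3481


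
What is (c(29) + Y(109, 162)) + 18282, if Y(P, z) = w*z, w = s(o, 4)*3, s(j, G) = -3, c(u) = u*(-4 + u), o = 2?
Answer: 17549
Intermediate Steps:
w = -9 (w = -3*3 = -9)
Y(P, z) = -9*z
(c(29) + Y(109, 162)) + 18282 = (29*(-4 + 29) - 9*162) + 18282 = (29*25 - 1458) + 18282 = (725 - 1458) + 18282 = -733 + 18282 = 17549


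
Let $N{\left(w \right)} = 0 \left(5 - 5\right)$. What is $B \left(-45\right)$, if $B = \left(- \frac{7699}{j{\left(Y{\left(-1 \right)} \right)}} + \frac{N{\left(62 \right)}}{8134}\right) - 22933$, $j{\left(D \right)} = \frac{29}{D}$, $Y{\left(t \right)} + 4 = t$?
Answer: $\frac{28195290}{29} \approx 9.7225 \cdot 10^{5}$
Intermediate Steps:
$N{\left(w \right)} = 0$ ($N{\left(w \right)} = 0 \cdot 0 = 0$)
$Y{\left(t \right)} = -4 + t$
$B = - \frac{626562}{29}$ ($B = \left(- \frac{7699}{29 \frac{1}{-4 - 1}} + \frac{0}{8134}\right) - 22933 = \left(- \frac{7699}{29 \frac{1}{-5}} + 0 \cdot \frac{1}{8134}\right) - 22933 = \left(- \frac{7699}{29 \left(- \frac{1}{5}\right)} + 0\right) - 22933 = \left(- \frac{7699}{- \frac{29}{5}} + 0\right) - 22933 = \left(\left(-7699\right) \left(- \frac{5}{29}\right) + 0\right) - 22933 = \left(\frac{38495}{29} + 0\right) - 22933 = \frac{38495}{29} - 22933 = - \frac{626562}{29} \approx -21606.0$)
$B \left(-45\right) = \left(- \frac{626562}{29}\right) \left(-45\right) = \frac{28195290}{29}$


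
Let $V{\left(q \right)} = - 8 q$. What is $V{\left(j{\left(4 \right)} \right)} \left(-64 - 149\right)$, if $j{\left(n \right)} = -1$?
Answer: $-1704$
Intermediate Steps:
$V{\left(j{\left(4 \right)} \right)} \left(-64 - 149\right) = \left(-8\right) \left(-1\right) \left(-64 - 149\right) = 8 \left(-213\right) = -1704$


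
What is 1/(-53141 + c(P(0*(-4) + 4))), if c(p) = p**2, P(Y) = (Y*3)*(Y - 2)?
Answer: -1/52565 ≈ -1.9024e-5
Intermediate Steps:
P(Y) = 3*Y*(-2 + Y) (P(Y) = (3*Y)*(-2 + Y) = 3*Y*(-2 + Y))
1/(-53141 + c(P(0*(-4) + 4))) = 1/(-53141 + (3*(0*(-4) + 4)*(-2 + (0*(-4) + 4)))**2) = 1/(-53141 + (3*(0 + 4)*(-2 + (0 + 4)))**2) = 1/(-53141 + (3*4*(-2 + 4))**2) = 1/(-53141 + (3*4*2)**2) = 1/(-53141 + 24**2) = 1/(-53141 + 576) = 1/(-52565) = -1/52565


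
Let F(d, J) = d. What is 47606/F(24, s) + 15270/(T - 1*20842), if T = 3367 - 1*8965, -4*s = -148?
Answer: 7864601/3966 ≈ 1983.0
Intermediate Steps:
s = 37 (s = -¼*(-148) = 37)
T = -5598 (T = 3367 - 8965 = -5598)
47606/F(24, s) + 15270/(T - 1*20842) = 47606/24 + 15270/(-5598 - 1*20842) = 47606*(1/24) + 15270/(-5598 - 20842) = 23803/12 + 15270/(-26440) = 23803/12 + 15270*(-1/26440) = 23803/12 - 1527/2644 = 7864601/3966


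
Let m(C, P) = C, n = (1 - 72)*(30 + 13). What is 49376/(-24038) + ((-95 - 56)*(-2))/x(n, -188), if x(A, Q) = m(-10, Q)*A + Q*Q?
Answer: -811333787/395869803 ≈ -2.0495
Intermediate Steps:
n = -3053 (n = -71*43 = -3053)
x(A, Q) = Q² - 10*A (x(A, Q) = -10*A + Q*Q = -10*A + Q² = Q² - 10*A)
49376/(-24038) + ((-95 - 56)*(-2))/x(n, -188) = 49376/(-24038) + ((-95 - 56)*(-2))/((-188)² - 10*(-3053)) = 49376*(-1/24038) + (-151*(-2))/(35344 + 30530) = -24688/12019 + 302/65874 = -24688/12019 + 302*(1/65874) = -24688/12019 + 151/32937 = -811333787/395869803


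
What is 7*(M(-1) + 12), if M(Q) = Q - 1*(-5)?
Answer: 112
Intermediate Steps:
M(Q) = 5 + Q (M(Q) = Q + 5 = 5 + Q)
7*(M(-1) + 12) = 7*((5 - 1) + 12) = 7*(4 + 12) = 7*16 = 112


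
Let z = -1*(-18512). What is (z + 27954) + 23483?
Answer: 69949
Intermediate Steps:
z = 18512
(z + 27954) + 23483 = (18512 + 27954) + 23483 = 46466 + 23483 = 69949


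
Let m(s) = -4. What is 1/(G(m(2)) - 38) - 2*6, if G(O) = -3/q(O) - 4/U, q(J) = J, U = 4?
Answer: -1840/153 ≈ -12.026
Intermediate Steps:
G(O) = -1 - 3/O (G(O) = -3/O - 4/4 = -3/O - 4*¼ = -3/O - 1 = -1 - 3/O)
1/(G(m(2)) - 38) - 2*6 = 1/((-3 - 1*(-4))/(-4) - 38) - 2*6 = 1/(-(-3 + 4)/4 - 38) - 12 = 1/(-¼*1 - 38) - 12 = 1/(-¼ - 38) - 12 = 1/(-153/4) - 12 = -4/153 - 12 = -1840/153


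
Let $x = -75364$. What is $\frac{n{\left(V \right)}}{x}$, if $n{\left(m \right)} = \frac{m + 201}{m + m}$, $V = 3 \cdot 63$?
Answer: $- \frac{65}{4747932} \approx -1.369 \cdot 10^{-5}$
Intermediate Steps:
$V = 189$
$n{\left(m \right)} = \frac{201 + m}{2 m}$
$\frac{n{\left(V \right)}}{x} = \frac{\frac{1}{2} \cdot \frac{1}{189} \left(201 + 189\right)}{-75364} = \frac{1}{2} \cdot \frac{1}{189} \cdot 390 \left(- \frac{1}{75364}\right) = \frac{65}{63} \left(- \frac{1}{75364}\right) = - \frac{65}{4747932}$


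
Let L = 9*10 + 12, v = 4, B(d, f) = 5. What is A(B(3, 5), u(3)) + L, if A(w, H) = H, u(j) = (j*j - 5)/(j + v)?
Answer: 718/7 ≈ 102.57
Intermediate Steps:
u(j) = (-5 + j²)/(4 + j) (u(j) = (j*j - 5)/(j + 4) = (j² - 5)/(4 + j) = (-5 + j²)/(4 + j))
L = 102 (L = 90 + 12 = 102)
A(B(3, 5), u(3)) + L = (-5 + 3²)/(4 + 3) + 102 = (-5 + 9)/7 + 102 = (⅐)*4 + 102 = 4/7 + 102 = 718/7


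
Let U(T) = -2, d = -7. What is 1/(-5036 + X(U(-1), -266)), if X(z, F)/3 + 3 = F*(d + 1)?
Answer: -1/257 ≈ -0.0038911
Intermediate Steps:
X(z, F) = -9 - 18*F (X(z, F) = -9 + 3*(F*(-7 + 1)) = -9 + 3*(F*(-6)) = -9 + 3*(-6*F) = -9 - 18*F)
1/(-5036 + X(U(-1), -266)) = 1/(-5036 + (-9 - 18*(-266))) = 1/(-5036 + (-9 + 4788)) = 1/(-5036 + 4779) = 1/(-257) = -1/257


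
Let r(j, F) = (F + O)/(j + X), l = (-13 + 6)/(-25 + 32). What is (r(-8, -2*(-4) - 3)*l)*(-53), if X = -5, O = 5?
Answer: -530/13 ≈ -40.769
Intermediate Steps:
l = -1 (l = -7/7 = -7*1/7 = -1)
r(j, F) = (5 + F)/(-5 + j) (r(j, F) = (F + 5)/(j - 5) = (5 + F)/(-5 + j))
(r(-8, -2*(-4) - 3)*l)*(-53) = (((5 + (-2*(-4) - 3))/(-5 - 8))*(-1))*(-53) = (((5 + (8 - 3))/(-13))*(-1))*(-53) = (-(5 + 5)/13*(-1))*(-53) = (-1/13*10*(-1))*(-53) = -10/13*(-1)*(-53) = (10/13)*(-53) = -530/13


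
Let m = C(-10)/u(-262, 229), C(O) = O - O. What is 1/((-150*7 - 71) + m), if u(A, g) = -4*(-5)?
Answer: -1/1121 ≈ -0.00089206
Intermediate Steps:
u(A, g) = 20
C(O) = 0
m = 0 (m = 0/20 = 0*(1/20) = 0)
1/((-150*7 - 71) + m) = 1/((-150*7 - 71) + 0) = 1/((-1050 - 71) + 0) = 1/(-1121 + 0) = 1/(-1121) = -1/1121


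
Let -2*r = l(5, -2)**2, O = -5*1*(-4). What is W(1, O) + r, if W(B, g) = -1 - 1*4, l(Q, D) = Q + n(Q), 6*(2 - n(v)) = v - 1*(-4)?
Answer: -161/8 ≈ -20.125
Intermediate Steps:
n(v) = 4/3 - v/6 (n(v) = 2 - (v - 1*(-4))/6 = 2 - (v + 4)/6 = 2 - (4 + v)/6 = 2 + (-2/3 - v/6) = 4/3 - v/6)
l(Q, D) = 4/3 + 5*Q/6 (l(Q, D) = Q + (4/3 - Q/6) = 4/3 + 5*Q/6)
O = 20 (O = -5*(-4) = 20)
W(B, g) = -5 (W(B, g) = -1 - 4 = -5)
r = -121/8 (r = -(4/3 + (5/6)*5)**2/2 = -(4/3 + 25/6)**2/2 = -(11/2)**2/2 = -1/2*121/4 = -121/8 ≈ -15.125)
W(1, O) + r = -5 - 121/8 = -161/8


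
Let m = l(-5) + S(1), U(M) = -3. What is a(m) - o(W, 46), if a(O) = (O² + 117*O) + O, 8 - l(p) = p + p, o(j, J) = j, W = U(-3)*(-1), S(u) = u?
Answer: 2600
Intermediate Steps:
W = 3 (W = -3*(-1) = 3)
l(p) = 8 - 2*p (l(p) = 8 - (p + p) = 8 - 2*p)
m = 19 (m = (8 - 2*(-5)) + 1 = (8 + 10) + 1 = 18 + 1 = 19)
a(O) = O² + 118*O
a(m) - o(W, 46) = 19*(118 + 19) - 1*3 = 19*137 - 3 = 2603 - 3 = 2600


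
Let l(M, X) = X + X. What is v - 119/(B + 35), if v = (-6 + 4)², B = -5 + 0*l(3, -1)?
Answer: 1/30 ≈ 0.033333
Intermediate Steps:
l(M, X) = 2*X
B = -5 (B = -5 + 0*(2*(-1)) = -5 + 0*(-2) = -5 + 0 = -5)
v = 4 (v = (-2)² = 4)
v - 119/(B + 35) = 4 - 119/(-5 + 35) = 4 - 119/30 = 1/30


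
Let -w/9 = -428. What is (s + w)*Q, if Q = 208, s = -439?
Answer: 709904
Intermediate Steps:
w = 3852 (w = -9*(-428) = 3852)
(s + w)*Q = (-439 + 3852)*208 = 3413*208 = 709904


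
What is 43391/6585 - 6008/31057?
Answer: 1308031607/204510345 ≈ 6.3959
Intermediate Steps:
43391/6585 - 6008/31057 = 1308031607/204510345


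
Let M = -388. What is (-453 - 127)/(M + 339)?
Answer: 580/49 ≈ 11.837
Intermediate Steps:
(-453 - 127)/(M + 339) = (-453 - 127)/(-388 + 339) = -580/(-49) = -580*(-1/49) = 580/49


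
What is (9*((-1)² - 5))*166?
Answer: -5976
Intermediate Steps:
(9*((-1)² - 5))*166 = (9*(1 - 5))*166 = (9*(-4))*166 = -36*166 = -5976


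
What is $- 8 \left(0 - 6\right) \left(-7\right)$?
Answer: $-336$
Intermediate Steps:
$- 8 \left(0 - 6\right) \left(-7\right) = \left(-8\right) \left(-6\right) \left(-7\right) = 48 \left(-7\right) = -336$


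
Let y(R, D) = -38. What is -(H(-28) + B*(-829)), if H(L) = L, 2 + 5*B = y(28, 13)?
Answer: -6604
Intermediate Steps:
B = -8 (B = -2/5 + (1/5)*(-38) = -2/5 - 38/5 = -8)
-(H(-28) + B*(-829)) = -(-28 - 8*(-829)) = -(-28 + 6632) = -1*6604 = -6604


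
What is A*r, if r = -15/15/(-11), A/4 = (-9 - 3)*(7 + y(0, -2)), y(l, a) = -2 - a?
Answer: -336/11 ≈ -30.545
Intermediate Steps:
A = -336 (A = 4*((-9 - 3)*(7 + (-2 - 1*(-2)))) = 4*(-12*(7 + (-2 + 2))) = 4*(-12*(7 + 0)) = 4*(-12*7) = 4*(-84) = -336)
r = 1/11 (r = -15*1/15*(-1/11) = -1*(-1/11) = 1/11 ≈ 0.090909)
A*r = -336*1/11 = -336/11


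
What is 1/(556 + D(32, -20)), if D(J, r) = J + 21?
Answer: 1/609 ≈ 0.0016420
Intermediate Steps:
D(J, r) = 21 + J
1/(556 + D(32, -20)) = 1/(556 + (21 + 32)) = 1/(556 + 53) = 1/609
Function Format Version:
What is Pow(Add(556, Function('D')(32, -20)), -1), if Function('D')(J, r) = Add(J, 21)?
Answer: Rational(1, 609) ≈ 0.0016420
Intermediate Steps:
Function('D')(J, r) = Add(21, J)
Pow(Add(556, Function('D')(32, -20)), -1) = Pow(Add(556, Add(21, 32)), -1) = Pow(Add(556, 53), -1) = Pow(609, -1) = Rational(1, 609)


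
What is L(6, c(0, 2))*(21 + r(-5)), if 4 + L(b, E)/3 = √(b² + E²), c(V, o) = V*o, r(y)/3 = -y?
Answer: 216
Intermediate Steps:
r(y) = -3*y (r(y) = 3*(-y) = -3*y)
L(b, E) = -12 + 3*√(E² + b²) (L(b, E) = -12 + 3*√(b² + E²) = -12 + 3*√(E² + b²))
L(6, c(0, 2))*(21 + r(-5)) = (-12 + 3*√((0*2)² + 6²))*(21 - 3*(-5)) = (-12 + 3*√(0² + 36))*(21 + 15) = (-12 + 3*√(0 + 36))*36 = (-12 + 3*√36)*36 = (-12 + 3*6)*36 = (-12 + 18)*36 = 6*36 = 216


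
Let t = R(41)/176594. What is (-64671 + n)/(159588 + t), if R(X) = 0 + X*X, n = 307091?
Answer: 42809917480/28182284953 ≈ 1.5190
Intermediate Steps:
R(X) = X² (R(X) = 0 + X² = X²)
t = 1681/176594 (t = 41²/176594 = 1681*(1/176594) = 1681/176594 ≈ 0.0095190)
(-64671 + n)/(159588 + t) = (-64671 + 307091)/(159588 + 1681/176594) = 242420/(28182284953/176594) = 242420*(176594/28182284953) = 42809917480/28182284953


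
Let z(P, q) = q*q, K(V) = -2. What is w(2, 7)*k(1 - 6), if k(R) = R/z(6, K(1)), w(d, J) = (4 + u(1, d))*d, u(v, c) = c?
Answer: -15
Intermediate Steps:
z(P, q) = q²
w(d, J) = d*(4 + d) (w(d, J) = (4 + d)*d = d*(4 + d))
k(R) = R/4 (k(R) = R/((-2)²) = R/4)
w(2, 7)*k(1 - 6) = (2*(4 + 2))*((1 - 6)/4) = (2*6)*((¼)*(-5)) = 12*(-5/4) = -15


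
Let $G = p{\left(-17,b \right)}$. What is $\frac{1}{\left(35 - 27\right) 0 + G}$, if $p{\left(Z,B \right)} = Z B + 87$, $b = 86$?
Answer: $- \frac{1}{1375} \approx -0.00072727$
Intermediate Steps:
$p{\left(Z,B \right)} = 87 + B Z$ ($p{\left(Z,B \right)} = B Z + 87 = 87 + B Z$)
$G = -1375$ ($G = 87 + 86 \left(-17\right) = 87 - 1462 = -1375$)
$\frac{1}{\left(35 - 27\right) 0 + G} = \frac{1}{\left(35 - 27\right) 0 - 1375} = \frac{1}{8 \cdot 0 - 1375} = \frac{1}{0 - 1375} = \frac{1}{-1375} = - \frac{1}{1375}$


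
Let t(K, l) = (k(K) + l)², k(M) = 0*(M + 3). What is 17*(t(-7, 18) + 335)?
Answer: 11203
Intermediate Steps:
k(M) = 0 (k(M) = 0*(3 + M) = 0)
t(K, l) = l² (t(K, l) = (0 + l)² = l²)
17*(t(-7, 18) + 335) = 17*(18² + 335) = 17*(324 + 335) = 17*659 = 11203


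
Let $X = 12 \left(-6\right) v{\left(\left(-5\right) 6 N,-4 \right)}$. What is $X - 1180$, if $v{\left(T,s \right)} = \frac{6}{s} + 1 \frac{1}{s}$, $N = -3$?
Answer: $-1054$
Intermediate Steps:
$v{\left(T,s \right)} = \frac{7}{s}$ ($v{\left(T,s \right)} = \frac{6}{s} + \frac{1}{s} = \frac{7}{s}$)
$X = 126$ ($X = 12 \left(-6\right) \frac{7}{-4} = - 72 \cdot 7 \left(- \frac{1}{4}\right) = \left(-72\right) \left(- \frac{7}{4}\right) = 126$)
$X - 1180 = 126 - 1180 = -1054$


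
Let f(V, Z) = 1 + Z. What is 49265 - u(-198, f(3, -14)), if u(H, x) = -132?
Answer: 49397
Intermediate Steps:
49265 - u(-198, f(3, -14)) = 49265 - 1*(-132) = 49265 + 132 = 49397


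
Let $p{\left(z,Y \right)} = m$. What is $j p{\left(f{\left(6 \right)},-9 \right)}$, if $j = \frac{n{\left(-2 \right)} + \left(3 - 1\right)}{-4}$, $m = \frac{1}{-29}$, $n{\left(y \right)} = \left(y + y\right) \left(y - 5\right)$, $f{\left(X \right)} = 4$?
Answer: $\frac{15}{58} \approx 0.25862$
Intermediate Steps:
$n{\left(y \right)} = 2 y \left(-5 + y\right)$
$m = - \frac{1}{29} \approx -0.034483$
$p{\left(z,Y \right)} = - \frac{1}{29}$
$j = - \frac{15}{2}$ ($j = \frac{2 \left(-2\right) \left(-5 - 2\right) + \left(3 - 1\right)}{-4} = \left(2 \left(-2\right) \left(-7\right) + 2\right) \left(- \frac{1}{4}\right) = \left(28 + 2\right) \left(- \frac{1}{4}\right) = 30 \left(- \frac{1}{4}\right) = - \frac{15}{2} \approx -7.5$)
$j p{\left(f{\left(6 \right)},-9 \right)} = \left(- \frac{15}{2}\right) \left(- \frac{1}{29}\right) = \frac{15}{58}$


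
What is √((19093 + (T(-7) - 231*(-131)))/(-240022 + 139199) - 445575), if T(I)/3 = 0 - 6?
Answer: I*√4529398420072703/100823 ≈ 667.51*I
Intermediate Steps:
T(I) = -18 (T(I) = 3*(0 - 6) = 3*(-6) = -18)
√((19093 + (T(-7) - 231*(-131)))/(-240022 + 139199) - 445575) = √((19093 + (-18 - 231*(-131)))/(-240022 + 139199) - 445575) = √((19093 + (-18 + 30261))/(-100823) - 445575) = √((19093 + 30243)*(-1/100823) - 445575) = √(49336*(-1/100823) - 445575) = √(-49336/100823 - 445575) = √(-44924257561/100823) = I*√4529398420072703/100823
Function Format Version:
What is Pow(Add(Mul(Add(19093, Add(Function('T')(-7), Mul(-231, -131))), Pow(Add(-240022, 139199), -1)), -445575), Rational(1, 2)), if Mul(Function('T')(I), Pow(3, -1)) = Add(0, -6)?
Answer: Mul(Rational(1, 100823), I, Pow(4529398420072703, Rational(1, 2))) ≈ Mul(667.51, I)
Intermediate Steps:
Function('T')(I) = -18 (Function('T')(I) = Mul(3, Add(0, -6)) = Mul(3, -6) = -18)
Pow(Add(Mul(Add(19093, Add(Function('T')(-7), Mul(-231, -131))), Pow(Add(-240022, 139199), -1)), -445575), Rational(1, 2)) = Pow(Add(Mul(Add(19093, Add(-18, Mul(-231, -131))), Pow(Add(-240022, 139199), -1)), -445575), Rational(1, 2)) = Pow(Add(Mul(Add(19093, Add(-18, 30261)), Pow(-100823, -1)), -445575), Rational(1, 2)) = Pow(Add(Mul(Add(19093, 30243), Rational(-1, 100823)), -445575), Rational(1, 2)) = Pow(Add(Mul(49336, Rational(-1, 100823)), -445575), Rational(1, 2)) = Pow(Add(Rational(-49336, 100823), -445575), Rational(1, 2)) = Pow(Rational(-44924257561, 100823), Rational(1, 2)) = Mul(Rational(1, 100823), I, Pow(4529398420072703, Rational(1, 2)))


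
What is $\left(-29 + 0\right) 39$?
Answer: $-1131$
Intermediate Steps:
$\left(-29 + 0\right) 39 = \left(-29\right) 39 = -1131$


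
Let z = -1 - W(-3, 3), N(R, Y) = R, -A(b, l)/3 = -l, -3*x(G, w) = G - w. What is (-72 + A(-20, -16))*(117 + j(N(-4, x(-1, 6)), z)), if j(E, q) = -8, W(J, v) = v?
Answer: -13080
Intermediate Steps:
x(G, w) = -G/3 + w/3 (x(G, w) = -(G - w)/3 = -G/3 + w/3)
A(b, l) = 3*l (A(b, l) = -(-3)*l = 3*l)
z = -4 (z = -1 - 1*3 = -1 - 3 = -4)
(-72 + A(-20, -16))*(117 + j(N(-4, x(-1, 6)), z)) = (-72 + 3*(-16))*(117 - 8) = (-72 - 48)*109 = -120*109 = -13080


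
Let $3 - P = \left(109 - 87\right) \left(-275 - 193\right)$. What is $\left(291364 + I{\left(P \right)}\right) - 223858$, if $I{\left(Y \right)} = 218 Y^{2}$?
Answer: $23123196924$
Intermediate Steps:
$P = 10299$ ($P = 3 - \left(109 - 87\right) \left(-275 - 193\right) = 3 - 22 \left(-468\right) = 3 - -10296 = 3 + 10296 = 10299$)
$\left(291364 + I{\left(P \right)}\right) - 223858 = \left(291364 + 218 \cdot 10299^{2}\right) - 223858 = \left(291364 + 218 \cdot 106069401\right) - 223858 = \left(291364 + 23123129418\right) - 223858 = 23123420782 - 223858 = 23123196924$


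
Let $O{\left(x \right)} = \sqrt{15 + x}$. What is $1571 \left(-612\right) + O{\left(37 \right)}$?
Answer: $-961452 + 2 \sqrt{13} \approx -9.6145 \cdot 10^{5}$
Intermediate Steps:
$1571 \left(-612\right) + O{\left(37 \right)} = 1571 \left(-612\right) + \sqrt{15 + 37} = -961452 + \sqrt{52} = -961452 + 2 \sqrt{13}$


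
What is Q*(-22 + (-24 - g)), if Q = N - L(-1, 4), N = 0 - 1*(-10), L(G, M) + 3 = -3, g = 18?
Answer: -1024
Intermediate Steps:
L(G, M) = -6 (L(G, M) = -3 - 3 = -6)
N = 10 (N = 0 + 10 = 10)
Q = 16 (Q = 10 - 1*(-6) = 10 + 6 = 16)
Q*(-22 + (-24 - g)) = 16*(-22 + (-24 - 1*18)) = 16*(-22 + (-24 - 18)) = 16*(-22 - 42) = 16*(-64) = -1024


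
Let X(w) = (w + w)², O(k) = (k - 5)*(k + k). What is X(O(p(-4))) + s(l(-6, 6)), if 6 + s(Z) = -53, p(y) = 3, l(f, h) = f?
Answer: 517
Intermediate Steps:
s(Z) = -59 (s(Z) = -6 - 53 = -59)
O(k) = 2*k*(-5 + k) (O(k) = (-5 + k)*(2*k) = 2*k*(-5 + k))
X(w) = 4*w² (X(w) = (2*w)² = 4*w²)
X(O(p(-4))) + s(l(-6, 6)) = 4*(2*3*(-5 + 3))² - 59 = 4*(2*3*(-2))² - 59 = 4*(-12)² - 59 = 4*144 - 59 = 576 - 59 = 517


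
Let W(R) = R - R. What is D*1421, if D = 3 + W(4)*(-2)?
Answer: 4263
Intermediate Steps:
W(R) = 0
D = 3 (D = 3 + 0*(-2) = 3 + 0 = 3)
D*1421 = 3*1421 = 4263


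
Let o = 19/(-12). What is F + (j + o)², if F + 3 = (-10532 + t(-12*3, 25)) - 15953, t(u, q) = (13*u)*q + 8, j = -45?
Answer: -5185439/144 ≈ -36010.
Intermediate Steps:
o = -19/12 (o = 19*(-1/12) = -19/12 ≈ -1.5833)
t(u, q) = 8 + 13*q*u (t(u, q) = 13*q*u + 8 = 8 + 13*q*u)
F = -38180 (F = -3 + ((-10532 + (8 + 13*25*(-12*3))) - 15953) = -3 + ((-10532 + (8 + 13*25*(-36))) - 15953) = -3 + ((-10532 + (8 - 11700)) - 15953) = -3 + ((-10532 - 11692) - 15953) = -3 + (-22224 - 15953) = -3 - 38177 = -38180)
F + (j + o)² = -38180 + (-45 - 19/12)² = -38180 + (-559/12)² = -38180 + 312481/144 = -5185439/144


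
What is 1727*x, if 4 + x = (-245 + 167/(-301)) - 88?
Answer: -175470108/301 ≈ -5.8296e+5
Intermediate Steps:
x = -101604/301 (x = -4 + ((-245 + 167/(-301)) - 88) = -4 + ((-245 + 167*(-1/301)) - 88) = -4 + ((-245 - 167/301) - 88) = -4 + (-73912/301 - 88) = -4 - 100400/301 = -101604/301 ≈ -337.55)
1727*x = 1727*(-101604/301) = -175470108/301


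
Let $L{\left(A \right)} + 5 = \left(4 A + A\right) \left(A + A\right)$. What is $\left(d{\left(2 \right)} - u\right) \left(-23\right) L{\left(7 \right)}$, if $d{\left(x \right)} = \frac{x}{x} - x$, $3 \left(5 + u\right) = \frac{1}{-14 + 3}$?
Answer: $- \frac{1483615}{33} \approx -44958.0$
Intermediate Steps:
$L{\left(A \right)} = -5 + 10 A^{2}$ ($L{\left(A \right)} = -5 + \left(4 A + A\right) \left(A + A\right) = -5 + 5 A 2 A = -5 + 10 A^{2}$)
$u = - \frac{166}{33}$ ($u = -5 + \frac{1}{3 \left(-14 + 3\right)} = -5 + \frac{1}{3 \left(-11\right)} = -5 + \frac{1}{3} \left(- \frac{1}{11}\right) = -5 - \frac{1}{33} = - \frac{166}{33} \approx -5.0303$)
$d{\left(x \right)} = 1 - x$
$\left(d{\left(2 \right)} - u\right) \left(-23\right) L{\left(7 \right)} = \left(\left(1 - 2\right) - - \frac{166}{33}\right) \left(-23\right) \left(-5 + 10 \cdot 7^{2}\right) = \left(\left(1 - 2\right) + \frac{166}{33}\right) \left(-23\right) \left(-5 + 10 \cdot 49\right) = \left(-1 + \frac{166}{33}\right) \left(-23\right) \left(-5 + 490\right) = \frac{133}{33} \left(-23\right) 485 = \left(- \frac{3059}{33}\right) 485 = - \frac{1483615}{33}$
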